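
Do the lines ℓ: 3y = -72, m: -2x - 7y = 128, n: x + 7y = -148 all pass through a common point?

Lines aᵢx + bᵢy = cᵢ with pairwise distinct directions are concurrent exactly when det[aᵢ bᵢ cᵢ] = 0.
Here the determinant is 0.
It vanishes, so the lines are concurrent at (20, -24).

Yes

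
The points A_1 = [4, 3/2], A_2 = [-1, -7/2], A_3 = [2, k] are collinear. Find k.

Collinearity: (A_3 − A_1) must be parallel to (A_2 − A_1) = (-5, -5).
Cross-multiplying the components: (k − 3/2)·(-5) = (-2)·(-5).
Solving gives k = -1/2.

-1/2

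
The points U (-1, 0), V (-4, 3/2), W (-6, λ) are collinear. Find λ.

Collinearity: (W − U) must be parallel to (V − U) = (-3, 3/2).
Cross-multiplying the components: (λ − 0)·(-3) = (-5)·(3/2).
Solving gives λ = 5/2.

5/2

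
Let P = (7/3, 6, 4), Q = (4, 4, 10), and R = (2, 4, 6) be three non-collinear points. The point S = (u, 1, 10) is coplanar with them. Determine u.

2

A normal to the plane is n = PQ × PR = (8, -16/3, -4).
S lies in the plane iff n · PS = 0.
This gives (8)u + (-16) = 0, so u = 2.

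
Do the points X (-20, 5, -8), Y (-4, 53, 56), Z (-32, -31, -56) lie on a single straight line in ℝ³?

Yes

XY = (16, 48, 64), XZ = (-12, -36, -48).
Each component of XZ is -3/4 times the corresponding component of XY, so XZ = -3/4·XY and the points are collinear.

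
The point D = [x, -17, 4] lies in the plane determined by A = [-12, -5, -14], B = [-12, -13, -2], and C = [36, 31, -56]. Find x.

-12

The plane through A, B, C has equation −96x + 576y + 384z = -7104.
Substituting D: (-96)x + (-8256) = -7104, so x = -12.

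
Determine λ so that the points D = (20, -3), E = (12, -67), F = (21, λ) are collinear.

5

The three points are collinear iff det[DE; DF] = 0.
This determinant is linear in λ: (-8)λ + (40) = 0, so λ = 5.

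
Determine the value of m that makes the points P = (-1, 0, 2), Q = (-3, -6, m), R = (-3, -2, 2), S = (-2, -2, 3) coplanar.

6

Coplanarity ⇔ det[PQ; PR; PS] = 0.
Expanding, this is linear in m: (2)m + (-12) = 0.
So m = 6.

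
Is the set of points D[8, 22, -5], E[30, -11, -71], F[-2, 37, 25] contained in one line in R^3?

Yes

DE = (22, -33, -66), DF = (-10, 15, 30).
DE × DF = (0, 0, 0).
The cross product vanishes, so the three points are collinear.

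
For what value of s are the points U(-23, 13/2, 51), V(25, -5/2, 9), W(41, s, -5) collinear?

-11/2

Collinearity requires UV × UW = 0; each component is linear in s.
The x-component gives (42)s + (231) = 0, so s = -11/2.
The remaining components then also vanish.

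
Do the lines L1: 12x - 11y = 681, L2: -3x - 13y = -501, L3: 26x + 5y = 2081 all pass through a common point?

The three lines meet at one point iff the augmented coefficient matrix [aᵢ bᵢ cᵢ] has rank < 3, i.e. its determinant vanishes.
Here the determinant is 0.
It vanishes, so the lines are concurrent at (76, 21).

Yes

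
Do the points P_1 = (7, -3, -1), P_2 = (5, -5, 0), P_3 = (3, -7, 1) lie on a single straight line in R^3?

P_1P_2 = (-2, -2, 1), P_1P_3 = (-4, -4, 2).
Each component of P_1P_3 is 2 times the corresponding component of P_1P_2, so P_1P_3 = 2·P_1P_2 and the points are collinear.

Yes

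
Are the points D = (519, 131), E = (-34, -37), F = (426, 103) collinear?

No

DE = (-553, -168), DF = (-93, -28).
Twice the signed area of △DEF is (-553)(-28) − (-168)(-93) = -140.
The area is nonzero, so the three points are not collinear.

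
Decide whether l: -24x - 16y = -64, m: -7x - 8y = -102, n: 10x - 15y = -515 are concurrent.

Yes

The three lines meet at one point iff the augmented coefficient matrix [aᵢ bᵢ cᵢ] has rank < 3, i.e. its determinant vanishes.
Here the determinant is 0.
It vanishes, so the lines are concurrent at (-14, 25).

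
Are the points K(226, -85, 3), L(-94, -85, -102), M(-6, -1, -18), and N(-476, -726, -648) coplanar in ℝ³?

The four points are coplanar iff the 3×3 determinant with rows KL, KM, KN is zero.
Rows: (-320, 0, -105), (-232, 84, -21), (-702, -641, -651).
Expanding along the first row: (-320)(-68145) − (0)(136290) + (-105)(207680) = 0.
Zero determinant ⇒ coplanar.

Yes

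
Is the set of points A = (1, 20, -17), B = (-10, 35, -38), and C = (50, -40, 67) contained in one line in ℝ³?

No

AB = (-11, 15, -21), AC = (49, -60, 84).
AB × AC = (0, -105, -75).
The cross product is nonzero, so the points do not lie on one line.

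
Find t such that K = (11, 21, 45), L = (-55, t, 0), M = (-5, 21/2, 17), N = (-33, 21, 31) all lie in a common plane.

10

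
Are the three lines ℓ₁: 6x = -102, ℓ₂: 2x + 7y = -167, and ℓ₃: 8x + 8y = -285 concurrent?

No

Intersecting ℓ₁ and ℓ₂: solving the 2×2 system gives (x, y) = (-17, -19).
Substitute into ℓ₃: (8)(-17) + (8)(-19) = -288.
But ℓ₃ requires -285 ≠ -288, so the three lines have no common point.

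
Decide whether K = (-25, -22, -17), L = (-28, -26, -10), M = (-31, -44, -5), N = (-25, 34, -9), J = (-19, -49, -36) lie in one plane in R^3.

Yes

The plane through K, L, M has normal n = KL × KM = (106, -6, 42) and equation n·P = -3232.
Checking the remaining points: n·N = -3232, n·J = -3232.
All equal -3232, so all 5 points lie in one plane.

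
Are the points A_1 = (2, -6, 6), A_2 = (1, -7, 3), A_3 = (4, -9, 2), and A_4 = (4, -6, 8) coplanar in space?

Yes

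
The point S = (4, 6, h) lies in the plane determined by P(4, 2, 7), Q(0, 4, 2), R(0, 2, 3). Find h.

Coplanarity requires PQ · (PR × PS) = 0.
PQ = (-4, 2, -5), PR = (-4, 0, -4); the triple product is linear in h with coefficient 8 and constant term -40.
Setting it to zero: h = 5.

5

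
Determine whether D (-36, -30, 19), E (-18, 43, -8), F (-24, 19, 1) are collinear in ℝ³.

No

DE = (18, 73, -27), DF = (12, 49, -18).
DE × DF = (9, 0, 6).
The cross product is nonzero, so the points do not lie on one line.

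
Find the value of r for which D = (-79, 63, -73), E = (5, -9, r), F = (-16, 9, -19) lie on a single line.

-1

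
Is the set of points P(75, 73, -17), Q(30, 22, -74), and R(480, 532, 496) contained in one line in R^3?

Yes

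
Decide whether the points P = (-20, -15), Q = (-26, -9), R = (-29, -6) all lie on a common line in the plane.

Yes

PQ = (-6, 6), PR = (-9, 9).
Twice the signed area of △PQR is (-6)(9) − (6)(-9) = 0.
The triangle is degenerate (zero area), so the points are collinear.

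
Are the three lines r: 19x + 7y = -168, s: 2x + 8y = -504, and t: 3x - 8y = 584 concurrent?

No

Intersecting r and s: solving the 2×2 system gives (x, y) = (364/23, -1540/23).
Substitute into t: (3)(364/23) + (-8)(-1540/23) = 13412/23.
But t requires 584 ≠ 13412/23, so the three lines have no common point.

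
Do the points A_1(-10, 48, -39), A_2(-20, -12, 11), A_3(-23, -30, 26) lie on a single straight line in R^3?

A_1A_2 = (-10, -60, 50), A_1A_3 = (-13, -78, 65).
A_1A_2 × A_1A_3 = (0, 0, 0).
The cross product vanishes, so the three points are collinear.

Yes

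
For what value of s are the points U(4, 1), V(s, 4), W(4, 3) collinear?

4

Collinearity: (V − U) must be parallel to (W − U) = (0, 2).
Cross-multiplying the components: (s − 4)·(2) = (3)·(0).
Solving gives s = 4.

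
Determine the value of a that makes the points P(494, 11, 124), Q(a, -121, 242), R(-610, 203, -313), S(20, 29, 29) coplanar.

Normal to plane PRS: n = (-10374, 102258, 71136); plane equation n·X = 4820946.
Requiring n·Q = 4820946: (-10374)a + (4841694) = 4820946.
So a = 2.

2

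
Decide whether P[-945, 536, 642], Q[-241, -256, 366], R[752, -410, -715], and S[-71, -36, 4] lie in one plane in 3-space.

The four points are coplanar iff the 3×3 determinant with rows PQ, PR, PS is zero.
Rows: (704, -792, -276), (1697, -946, -1357), (874, -572, -638).
Expanding along the first row: (704)(-172656) − (-792)(103332) + (-276)(-143880) = 0.
Zero determinant ⇒ coplanar.

Yes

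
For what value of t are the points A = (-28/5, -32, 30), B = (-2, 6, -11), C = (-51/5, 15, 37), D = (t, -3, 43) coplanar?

Coplanarity ⇔ det[AB; AC; AD] = 0.
Expanding, this is linear in t: (2193)t + (107457/5) = 0.
So t = -49/5.

-49/5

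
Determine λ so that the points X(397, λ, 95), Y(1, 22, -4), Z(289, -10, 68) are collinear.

-22

Collinearity requires XY × XZ = 0; each component is linear in λ.
The x-component gives (-72)λ + (-1584) = 0, so λ = -22.
The remaining components then also vanish.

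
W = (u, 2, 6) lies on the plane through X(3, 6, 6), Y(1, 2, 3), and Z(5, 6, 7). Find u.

7

The plane through X, Y, Z has equation −4x − 4y + 8z = 12.
Substituting W: (-4)u + (40) = 12, so u = 7.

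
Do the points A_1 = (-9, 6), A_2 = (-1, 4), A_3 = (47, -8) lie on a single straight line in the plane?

A_1A_2 = (8, -2), A_1A_3 = (56, -14).
det[A_1A_2; A_1A_3] = (8)(-14) − (-2)(56) = 0.
The determinant is zero, so the points are collinear.

Yes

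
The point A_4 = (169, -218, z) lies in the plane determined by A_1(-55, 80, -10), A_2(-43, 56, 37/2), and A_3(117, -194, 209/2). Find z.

-108

Coplanarity requires A_1A_2 · (A_1A_3 × A_1A_4) = 0.
A_1A_2 = (12, -24, 57/2), A_1A_3 = (172, -274, 229/2); the triple product is linear in z with coefficient 840 and constant term 90720.
Setting it to zero: z = -108.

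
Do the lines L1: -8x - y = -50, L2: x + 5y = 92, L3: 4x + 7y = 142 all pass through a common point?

No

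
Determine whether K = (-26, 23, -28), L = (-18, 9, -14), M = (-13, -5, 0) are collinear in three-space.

KL = (8, -14, 14), KM = (13, -28, 28).
Comparing components 3 and 1: (14)(13) − (8)(28) = -42 ≠ 0, so KL and KM are not parallel and the points are not collinear.

No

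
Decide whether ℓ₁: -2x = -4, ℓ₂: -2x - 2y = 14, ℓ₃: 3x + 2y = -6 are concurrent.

Lines aᵢx + bᵢy = cᵢ with pairwise distinct directions are concurrent exactly when det[aᵢ bᵢ cᵢ] = 0.
Here the determinant is 24.
Nonzero, so no common point exists.

No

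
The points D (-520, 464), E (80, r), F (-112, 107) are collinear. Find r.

The three points are collinear iff det[DE; DF] = 0.
This determinant is linear in r: (-408)r + (-24888) = 0, so r = -61.

-61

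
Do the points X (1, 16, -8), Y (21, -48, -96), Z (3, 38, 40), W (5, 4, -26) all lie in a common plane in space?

With X as base: XY = (20, -64, -88), XZ = (2, 22, 48), XW = (4, -12, -18).
XZ × XW = (180, 228, -112).
XY · (XZ × XW) = -1136.
Since -1136 ≠ 0, the four points are not coplanar.

No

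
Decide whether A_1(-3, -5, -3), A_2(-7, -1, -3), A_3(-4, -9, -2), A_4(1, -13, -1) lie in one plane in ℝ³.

No

The four points are coplanar iff the 3×3 determinant with rows A_1A_2, A_1A_3, A_1A_4 is zero.
Rows: (-4, 4, 0), (-1, -4, 1), (4, -8, 2).
Expanding along the first row: (-4)(0) − (4)(-6) + (0)(24) = 24.
Nonzero ⇒ not coplanar.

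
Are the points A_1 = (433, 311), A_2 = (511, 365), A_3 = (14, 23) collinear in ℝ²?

No

A_1A_2 = (78, 54), A_1A_3 = (-419, -288).
det[A_1A_2; A_1A_3] = (78)(-288) − (54)(-419) = 162.
The determinant is nonzero, so they are not collinear.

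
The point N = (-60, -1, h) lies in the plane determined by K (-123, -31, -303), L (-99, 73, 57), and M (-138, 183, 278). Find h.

The plane through K, L, M has equation −16616x − 19344y + 6696z = 614544.
Substituting N: (6696)h + (1016304) = 614544, so h = -60.

-60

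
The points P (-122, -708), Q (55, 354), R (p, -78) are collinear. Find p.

-17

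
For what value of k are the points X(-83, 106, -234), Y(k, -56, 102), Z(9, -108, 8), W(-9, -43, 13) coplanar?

6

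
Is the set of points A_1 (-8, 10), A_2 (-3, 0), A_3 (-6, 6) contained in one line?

Yes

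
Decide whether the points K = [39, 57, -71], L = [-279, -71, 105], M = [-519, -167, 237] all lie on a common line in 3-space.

KL = (-318, -128, 176), KM = (-558, -224, 308).
Comparing components 3 and 1: (176)(-558) − (-318)(308) = -264 ≠ 0, so KL and KM are not parallel and the points are not collinear.

No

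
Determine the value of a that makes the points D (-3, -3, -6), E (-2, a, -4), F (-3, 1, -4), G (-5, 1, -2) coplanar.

3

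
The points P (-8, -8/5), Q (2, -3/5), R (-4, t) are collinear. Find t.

Collinearity: (R − P) must be parallel to (Q − P) = (10, 1).
Cross-multiplying the components: (t − (-8/5))·(10) = (4)·(1).
Solving gives t = -6/5.

-6/5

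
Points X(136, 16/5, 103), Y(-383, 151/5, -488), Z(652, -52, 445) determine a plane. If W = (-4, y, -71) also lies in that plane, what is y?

44/5

A normal to the plane is n = XY × XZ = (-116946/5, -127458, 73584/5).
W lies in the plane iff n · XW = 0.
This gives (-127458)y + (5608152/5) = 0, so y = 44/5.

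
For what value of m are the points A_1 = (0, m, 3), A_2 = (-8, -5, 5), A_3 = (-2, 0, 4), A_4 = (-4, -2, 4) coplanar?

Coplanarity ⇔ det[A_1A_2; A_1A_3; A_1A_4] = 0.
Expanding, this is linear in m: (-2)m + (2) = 0.
So m = 1.

1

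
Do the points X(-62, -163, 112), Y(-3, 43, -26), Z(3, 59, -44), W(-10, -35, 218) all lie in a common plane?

No

With X as base: XY = (59, 206, -138), XZ = (65, 222, -156), XW = (52, 128, 106).
XZ × XW = (43500, -15002, -3224).
XY · (XZ × XW) = -79000.
Since -79000 ≠ 0, the four points are not coplanar.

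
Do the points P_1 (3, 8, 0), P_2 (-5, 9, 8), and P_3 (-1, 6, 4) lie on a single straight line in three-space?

P_1P_2 = (-8, 1, 8), P_1P_3 = (-4, -2, 4).
P_1P_2 × P_1P_3 = (20, 0, 20).
The cross product is nonzero, so the points do not lie on one line.

No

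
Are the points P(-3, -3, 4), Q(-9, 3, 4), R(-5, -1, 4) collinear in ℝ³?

PQ = (-6, 6, 0), PR = (-2, 2, 0).
PQ × PR = (0, 0, 0).
The cross product vanishes, so the three points are collinear.

Yes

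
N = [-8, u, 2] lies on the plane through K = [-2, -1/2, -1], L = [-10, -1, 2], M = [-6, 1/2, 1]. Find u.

1

Coplanarity requires KL · (KM × KN) = 0.
KL = (-8, -1/2, 3), KM = (-4, 1, 2); the triple product is linear in u with coefficient 4 and constant term -4.
Setting it to zero: u = 1.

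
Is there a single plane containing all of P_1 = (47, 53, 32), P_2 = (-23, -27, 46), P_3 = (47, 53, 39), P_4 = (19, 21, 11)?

Yes

The four points are coplanar iff the 3×3 determinant with rows P_1P_2, P_1P_3, P_1P_4 is zero.
Rows: (-70, -80, 14), (0, 0, 7), (-28, -32, -21).
Expanding along the first row: (-70)(224) − (-80)(196) + (14)(0) = 0.
Zero determinant ⇒ coplanar.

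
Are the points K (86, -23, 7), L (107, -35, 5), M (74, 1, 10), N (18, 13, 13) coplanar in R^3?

No

A normal to the plane through K, L, M is n = KL × KM = (12, -39, 360).
The plane has equation n·P = 4449. For N: n·N = 4389.
4389 ≠ 4449, so N is off the plane.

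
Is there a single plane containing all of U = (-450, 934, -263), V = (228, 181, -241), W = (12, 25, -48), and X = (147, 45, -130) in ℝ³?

No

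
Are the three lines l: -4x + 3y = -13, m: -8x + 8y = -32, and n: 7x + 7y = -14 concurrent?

Yes

Intersecting l and m: solving the 2×2 system gives (x, y) = (1, -3).
Substitute into n: (7)(1) + (7)(-3) = -14.
This equals -14, so (1, -3) lies on all three lines and they are concurrent.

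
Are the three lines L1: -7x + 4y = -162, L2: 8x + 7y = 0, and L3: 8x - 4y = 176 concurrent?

Lines aᵢx + bᵢy = cᵢ with pairwise distinct directions are concurrent exactly when det[aᵢ bᵢ cᵢ] = 0.
Here the determinant is 0.
It vanishes, so the lines are concurrent at (14, -16).

Yes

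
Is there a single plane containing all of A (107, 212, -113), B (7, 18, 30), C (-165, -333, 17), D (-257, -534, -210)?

A normal to the plane through A, B, C is n = AB × AC = (52715, -25896, 1732).
The plane has equation n·P = -45163. For D: n·D = -83011.
-83011 ≠ -45163, so D is off the plane.

No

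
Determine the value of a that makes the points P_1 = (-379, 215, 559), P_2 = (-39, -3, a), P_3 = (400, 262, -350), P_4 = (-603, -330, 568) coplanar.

49

Normal to plane P_1P_3P_4: n = (-494982, 196605, -414027); plane equation n·P = -1572840.
Requiring n·P_2 = -1572840: (-414027)a + (18714483) = -1572840.
So a = 49.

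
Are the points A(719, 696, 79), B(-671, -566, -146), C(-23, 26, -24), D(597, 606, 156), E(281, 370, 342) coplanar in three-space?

Yes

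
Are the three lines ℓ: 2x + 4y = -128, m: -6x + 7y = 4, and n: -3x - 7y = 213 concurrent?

No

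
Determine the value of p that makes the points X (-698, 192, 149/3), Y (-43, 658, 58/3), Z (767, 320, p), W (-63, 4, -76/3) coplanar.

Coplanarity ⇔ det[XY; XZ; XW] = 0.
Expanding, this is linear in p: (419050)p + (104762500/3) = 0.
So p = -250/3.

-250/3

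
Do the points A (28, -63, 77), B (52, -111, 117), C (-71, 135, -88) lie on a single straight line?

Yes

AB = (24, -48, 40), AC = (-99, 198, -165).
Each component of AC is -33/8 times the corresponding component of AB, so AC = -33/8·AB and the points are collinear.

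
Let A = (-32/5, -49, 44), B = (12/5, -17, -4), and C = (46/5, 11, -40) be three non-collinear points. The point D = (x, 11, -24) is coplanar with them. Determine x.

34/5

A normal to the plane is n = AB × AC = (192, -48/5, 144/5).
D lies in the plane iff n · AD = 0.
This gives (192)x + (-6528/5) = 0, so x = 34/5.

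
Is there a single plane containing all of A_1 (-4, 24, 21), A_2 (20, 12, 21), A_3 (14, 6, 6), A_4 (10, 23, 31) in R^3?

With A_1 as base: A_1A_2 = (24, -12, 0), A_1A_3 = (18, -18, -15), A_1A_4 = (14, -1, 10).
A_1A_3 × A_1A_4 = (-195, -390, 234).
A_1A_2 · (A_1A_3 × A_1A_4) = 0.
The scalar triple product vanishes, so the four points are coplanar.

Yes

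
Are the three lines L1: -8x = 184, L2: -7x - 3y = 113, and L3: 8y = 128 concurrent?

Intersecting L1 and L2: solving the 2×2 system gives (x, y) = (-23, 16).
Substitute into L3: (0)(-23) + (8)(16) = 128.
This equals 128, so (-23, 16) lies on all three lines and they are concurrent.

Yes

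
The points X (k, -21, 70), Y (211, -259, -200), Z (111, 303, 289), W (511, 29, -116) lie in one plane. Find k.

Coplanarity ⇔ det[XY; XZ; XW] = 0.
Expanding, this is linear in k: (93624)k + (-3370464) = 0.
So k = 36.

36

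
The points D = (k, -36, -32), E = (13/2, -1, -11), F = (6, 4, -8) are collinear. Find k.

Collinearity requires DE × DF = 0; each component is linear in k.
The y-component gives (3)k + (-30) = 0, so k = 10.
The remaining components then also vanish.

10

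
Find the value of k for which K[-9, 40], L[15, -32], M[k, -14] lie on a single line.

9

Collinearity: (M − K) must be parallel to (L − K) = (24, -72).
Cross-multiplying the components: (k − (-9))·(-72) = (-54)·(24).
Solving gives k = 9.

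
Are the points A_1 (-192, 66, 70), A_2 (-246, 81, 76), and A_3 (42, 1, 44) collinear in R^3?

A_1A_2 = (-54, 15, 6), A_1A_3 = (234, -65, -26).
A_1A_2 × A_1A_3 = (0, 0, 0).
The cross product vanishes, so the three points are collinear.

Yes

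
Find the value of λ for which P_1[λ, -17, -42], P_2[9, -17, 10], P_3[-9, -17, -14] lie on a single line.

-30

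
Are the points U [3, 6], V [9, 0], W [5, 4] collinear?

Yes

UV = (6, -6), UW = (2, -2).
Checking proportionality: UW = 1/3·UV, so the vectors are parallel and the points are collinear.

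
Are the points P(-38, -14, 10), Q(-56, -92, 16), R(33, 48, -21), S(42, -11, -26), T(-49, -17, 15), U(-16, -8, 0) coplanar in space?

The plane through P, Q, R has normal n = PQ × PR = (2046, -132, 4422) and equation n·X = -31680.
Checking the remaining points: n·S = -27588, n·T = -31680, n·U = -31680.
Since n·S = -27588 ≠ -31680, S is off the plane and the points are not all coplanar.

No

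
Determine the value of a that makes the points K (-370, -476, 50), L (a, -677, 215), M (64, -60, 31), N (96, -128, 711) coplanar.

Coplanarity ⇔ det[KL; KM; KN] = 0.
Expanding, this is linear in a: (281588)a + (156562928) = 0.
So a = -556.

-556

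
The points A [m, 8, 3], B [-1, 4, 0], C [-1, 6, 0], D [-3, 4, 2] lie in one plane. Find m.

The points are coplanar iff AB · (AC × AD) = 0.
Expanding, this is linear in m: (-4)m + (-16) = 0.
So m = -4.

-4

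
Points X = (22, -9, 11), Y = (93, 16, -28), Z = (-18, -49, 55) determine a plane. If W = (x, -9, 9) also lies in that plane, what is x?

30

The plane through X, Y, Z has equation −460x − 1564y − 1840z = -16284.
Substituting W: (-460)x + (-2484) = -16284, so x = 30.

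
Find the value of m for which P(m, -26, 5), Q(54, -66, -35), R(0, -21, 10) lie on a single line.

6

Direction QR = (-54, 45, 45). From the y-coordinate of P, the parameter along the line is τ = (-26 − (-66))/45 = 8/9.
Then m = 54 + 8/9·(-54) = 6.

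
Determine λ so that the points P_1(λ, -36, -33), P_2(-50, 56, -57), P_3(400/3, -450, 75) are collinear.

Collinearity requires P_1P_2 × P_1P_3 = 0; each component is linear in λ.
The y-component gives (132)λ + (2200) = 0, so λ = -50/3.
The remaining components then also vanish.

-50/3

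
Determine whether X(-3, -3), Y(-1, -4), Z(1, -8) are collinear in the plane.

No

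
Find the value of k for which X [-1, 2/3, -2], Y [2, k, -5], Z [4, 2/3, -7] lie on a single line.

Collinearity requires XY × XZ = 0; each component is linear in k.
The x-component gives (-5)k + (10/3) = 0, so k = 2/3.
The remaining components then also vanish.

2/3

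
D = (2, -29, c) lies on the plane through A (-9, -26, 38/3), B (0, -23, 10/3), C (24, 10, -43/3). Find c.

A normal to the plane is n = AB × AC = (255, -65, 225).
D lies in the plane iff n · AD = 0.
This gives (225)c + (150) = 0, so c = -2/3.

-2/3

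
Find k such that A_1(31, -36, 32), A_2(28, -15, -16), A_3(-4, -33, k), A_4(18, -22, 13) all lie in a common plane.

Normal to plane A_1A_2A_4: n = (273, 567, 231); plane equation n·P = -4557.
Requiring n·A_3 = -4557: (231)k + (-19803) = -4557.
So k = 66.

66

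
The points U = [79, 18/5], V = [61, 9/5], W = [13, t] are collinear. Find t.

-3

The three points are collinear iff det[UV; UW] = 0.
This determinant is linear in t: (-18)t + (-54) = 0, so t = -3.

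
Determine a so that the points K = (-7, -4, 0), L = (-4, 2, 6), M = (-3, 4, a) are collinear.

8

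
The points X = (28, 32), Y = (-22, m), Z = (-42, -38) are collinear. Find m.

-18

Collinearity: (Y − X) must be parallel to (Z − X) = (-70, -70).
Cross-multiplying the components: (m − 32)·(-70) = (-50)·(-70).
Solving gives m = -18.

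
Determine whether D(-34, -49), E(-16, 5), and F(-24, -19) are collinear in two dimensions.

DE = (18, 54), DF = (10, 30).
Checking proportionality: DF = 5/9·DE, so the vectors are parallel and the points are collinear.

Yes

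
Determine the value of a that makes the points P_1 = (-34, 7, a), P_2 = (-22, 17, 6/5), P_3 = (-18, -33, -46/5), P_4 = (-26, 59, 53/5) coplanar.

62/5

The points are coplanar iff P_1P_2 · (P_1P_3 × P_1P_4) = 0.
Expanding, this is linear in a: (32)a + (-1984/5) = 0.
So a = 62/5.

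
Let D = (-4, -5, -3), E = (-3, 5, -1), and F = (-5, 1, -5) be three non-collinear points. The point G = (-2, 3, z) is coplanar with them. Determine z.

Coplanarity requires DE · (DF × DG) = 0.
DE = (1, 10, 2), DF = (-1, 6, -2); the triple product is linear in z with coefficient 16 and constant term -16.
Setting it to zero: z = 1.

1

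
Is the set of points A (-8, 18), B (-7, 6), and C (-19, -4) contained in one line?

AB = (1, -12), AC = (-11, -22).
Twice the signed area of △ABC is (1)(-22) − (-12)(-11) = -154.
The area is nonzero, so the three points are not collinear.

No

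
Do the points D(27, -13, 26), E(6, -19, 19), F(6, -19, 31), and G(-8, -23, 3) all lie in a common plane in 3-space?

Yes

A normal to the plane through D, E, F is n = DE × DF = (-72, 252, 0).
The plane has equation n·P = -5220. For G: n·G = -5220.
Equal, so G lies in the plane and all four are coplanar.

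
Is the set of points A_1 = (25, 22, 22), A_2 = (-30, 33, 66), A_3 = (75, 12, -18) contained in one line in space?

Yes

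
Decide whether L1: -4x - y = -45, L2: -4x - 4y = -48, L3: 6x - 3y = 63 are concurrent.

Intersecting L1 and L2: solving the 2×2 system gives (x, y) = (11, 1).
Substitute into L3: (6)(11) + (-3)(1) = 63.
This equals 63, so (11, 1) lies on all three lines and they are concurrent.

Yes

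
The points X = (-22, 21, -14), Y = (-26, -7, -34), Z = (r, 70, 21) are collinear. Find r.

-15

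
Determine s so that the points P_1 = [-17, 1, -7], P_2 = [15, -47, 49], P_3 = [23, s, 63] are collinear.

-59

Direction P_1P_2 = (32, -48, 56). From the x-coordinate of P_3, the parameter along the line is τ = (23 − (-17))/32 = 5/4.
Then s = 1 + 5/4·(-48) = -59.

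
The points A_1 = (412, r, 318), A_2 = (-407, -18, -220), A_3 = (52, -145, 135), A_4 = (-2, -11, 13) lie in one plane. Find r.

-103

The points are coplanar iff A_1A_2 · (A_1A_3 × A_1A_4) = 0.
Expanding, this is linear in r: (-36828)r + (-3793284) = 0.
So r = -103.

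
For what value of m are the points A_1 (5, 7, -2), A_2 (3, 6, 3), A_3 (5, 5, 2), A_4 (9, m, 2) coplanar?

2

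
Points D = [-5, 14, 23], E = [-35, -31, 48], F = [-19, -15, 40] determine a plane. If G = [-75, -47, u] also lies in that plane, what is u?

The plane through D, E, F has equation −40x + 160y + 240z = 7960.
Substituting G: (240)u + (-4520) = 7960, so u = 52.

52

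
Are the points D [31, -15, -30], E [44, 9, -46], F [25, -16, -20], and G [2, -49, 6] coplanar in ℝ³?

No

A normal to the plane through D, E, F is n = DE × DF = (224, -34, 131).
The plane has equation n·P = 3524. For G: n·G = 2900.
2900 ≠ 3524, so G is off the plane.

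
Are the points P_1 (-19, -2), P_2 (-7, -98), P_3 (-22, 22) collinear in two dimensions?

P_1P_2 = (12, -96), P_1P_3 = (-3, 24).
Checking proportionality: P_1P_3 = -1/4·P_1P_2, so the vectors are parallel and the points are collinear.

Yes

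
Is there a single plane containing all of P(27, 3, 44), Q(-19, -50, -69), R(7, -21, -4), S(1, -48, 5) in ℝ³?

Yes

A normal to the plane through P, Q, R is n = PQ × PR = (-168, 52, 44).
The plane has equation n·X = -2444. For S: n·S = -2444.
Equal, so S lies in the plane and all four are coplanar.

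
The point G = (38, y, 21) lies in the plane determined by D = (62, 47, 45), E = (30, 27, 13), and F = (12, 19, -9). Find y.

Coplanarity requires DE · (DF × DG) = 0.
DE = (-32, -20, -32), DF = (-50, -28, -54); the triple product is linear in y with coefficient -128 and constant term 4096.
Setting it to zero: y = 32.

32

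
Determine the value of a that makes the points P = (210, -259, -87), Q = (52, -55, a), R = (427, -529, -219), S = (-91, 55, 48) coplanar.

Coplanarity ⇔ det[PQ; PR; PS] = 0.
Expanding, this is linear in a: (-13132)a + (196980) = 0.
So a = 15.

15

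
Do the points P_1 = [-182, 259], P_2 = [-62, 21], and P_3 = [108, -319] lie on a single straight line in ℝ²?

No

P_1P_2 = (120, -238), P_1P_3 = (290, -578).
If collinear, P_1P_3 would be a scalar multiple of P_1P_2. But (120)·(-578) ≠ (-238)·(290) (difference -340), so they are not parallel; the points are not collinear.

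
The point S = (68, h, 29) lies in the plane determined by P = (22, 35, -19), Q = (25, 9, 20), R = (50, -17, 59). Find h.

Coplanarity requires PQ · (PR × PS) = 0.
PQ = (3, -26, 39), PR = (28, -52, 78); the triple product is linear in h with coefficient 858 and constant term -2574.
Setting it to zero: h = 3.

3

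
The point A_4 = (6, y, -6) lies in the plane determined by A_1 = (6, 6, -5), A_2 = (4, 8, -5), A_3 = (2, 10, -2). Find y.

A normal to the plane is n = A_1A_2 × A_1A_3 = (6, 6, 0).
A_4 lies in the plane iff n · A_1A_4 = 0.
This gives (6)y + (-36) = 0, so y = 6.

6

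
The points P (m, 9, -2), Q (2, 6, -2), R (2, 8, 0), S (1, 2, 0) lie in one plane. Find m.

5/2

Coplanarity ⇔ det[PQ; PR; PS] = 0.
Expanding, this is linear in m: (-12)m + (30) = 0.
So m = 5/2.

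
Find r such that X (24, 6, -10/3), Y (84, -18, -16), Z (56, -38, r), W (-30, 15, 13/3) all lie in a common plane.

-58/3

Normal to plane XYW: n = (-70, 224, -756); plane equation n·P = 2184.
Requiring n·Z = 2184: (-756)r + (-12432) = 2184.
So r = -58/3.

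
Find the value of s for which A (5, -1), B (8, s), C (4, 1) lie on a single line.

-7

The three points are collinear iff det[AB; AC] = 0.
This determinant is linear in s: (1)s + (7) = 0, so s = -7.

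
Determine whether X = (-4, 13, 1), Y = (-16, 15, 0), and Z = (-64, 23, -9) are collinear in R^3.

No

XY = (-12, 2, -1), XZ = (-60, 10, -10).
XY × XZ = (-10, -60, 0).
The cross product is nonzero, so the points do not lie on one line.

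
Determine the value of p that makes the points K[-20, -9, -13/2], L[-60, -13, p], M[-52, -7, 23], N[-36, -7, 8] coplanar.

32

Normal to plane KMN: n = (-30, -8, -32); plane equation n·P = 880.
Requiring n·L = 880: (-32)p + (1904) = 880.
So p = 32.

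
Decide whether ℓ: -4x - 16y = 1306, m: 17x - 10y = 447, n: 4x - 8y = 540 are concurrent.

Intersecting ℓ and m: solving the 2×2 system gives (x, y) = (-1477/78, -11995/156).
Substitute into n: (4)(-1477/78) + (-8)(-11995/156) = 7012/13.
But n requires 540 ≠ 7012/13, so the three lines have no common point.

No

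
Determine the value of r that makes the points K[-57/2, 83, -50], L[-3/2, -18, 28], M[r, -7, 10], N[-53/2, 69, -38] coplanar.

19/2

The points are coplanar iff KL · (KM × KN) = 0.
Expanding, this is linear in r: (120)r + (-1140) = 0.
So r = 19/2.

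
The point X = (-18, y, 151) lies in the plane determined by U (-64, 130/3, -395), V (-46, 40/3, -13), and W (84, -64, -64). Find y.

Coplanarity requires UV · (UW × UX) = 0.
UV = (18, -30, 382), UW = (148, -322/3, 331); the triple product is linear in y with coefficient 50578 and constant term 606936.
Setting it to zero: y = -12.

-12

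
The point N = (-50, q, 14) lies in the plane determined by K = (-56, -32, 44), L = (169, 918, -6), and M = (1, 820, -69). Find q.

A normal to the plane is n = KL × KM = (-64750, 22575, 137550).
N lies in the plane iff n · KN = 0.
This gives (22575)q + (-3792600) = 0, so q = 168.

168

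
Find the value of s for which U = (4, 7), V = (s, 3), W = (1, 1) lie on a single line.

The three points are collinear iff det[UV; UW] = 0.
This determinant is linear in s: (-6)s + (12) = 0, so s = 2.

2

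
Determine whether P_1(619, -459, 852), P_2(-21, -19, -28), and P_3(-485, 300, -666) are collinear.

P_1P_2 = (-640, 440, -880), P_1P_3 = (-1104, 759, -1518).
Each component of P_1P_3 is 69/40 times the corresponding component of P_1P_2, so P_1P_3 = 69/40·P_1P_2 and the points are collinear.

Yes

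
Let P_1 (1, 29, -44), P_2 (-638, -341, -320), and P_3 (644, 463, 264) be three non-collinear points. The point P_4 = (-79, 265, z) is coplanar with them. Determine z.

60

A normal to the plane is n = P_1P_2 × P_1P_3 = (5824, 19344, -39416).
P_4 lies in the plane iff n · P_1P_4 = 0.
This gives (-39416)z + (2364960) = 0, so z = 60.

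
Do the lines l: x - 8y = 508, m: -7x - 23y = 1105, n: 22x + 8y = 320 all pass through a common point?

Lines aᵢx + bᵢy = cᵢ with pairwise distinct directions are concurrent exactly when det[aᵢ bᵢ cᵢ] = 0.
Here the determinant is 0.
It vanishes, so the lines are concurrent at (36, -59).

Yes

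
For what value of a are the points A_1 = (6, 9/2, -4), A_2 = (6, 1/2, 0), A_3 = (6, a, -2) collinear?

Direction A_1A_2 = (0, -4, 4). From the z-coordinate of A_3, the parameter along the line is τ = (-2 − (-4))/4 = 1/2.
Then a = 9/2 + 1/2·(-4) = 5/2.

5/2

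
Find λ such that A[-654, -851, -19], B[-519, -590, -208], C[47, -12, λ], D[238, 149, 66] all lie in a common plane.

-50

Normal to plane ABD: n = (211185, -180063, -97812); plane equation n·P = 16977051.
Requiring n·C = 16977051: (-97812)λ + (12086451) = 16977051.
So λ = -50.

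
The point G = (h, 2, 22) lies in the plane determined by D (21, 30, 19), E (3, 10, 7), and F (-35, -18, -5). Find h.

-57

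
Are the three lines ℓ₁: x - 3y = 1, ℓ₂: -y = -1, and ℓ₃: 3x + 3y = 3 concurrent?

No

The three lines meet at one point iff the augmented coefficient matrix [aᵢ bᵢ cᵢ] has rank < 3, i.e. its determinant vanishes.
Here the determinant is 12.
Nonzero, so no common point exists.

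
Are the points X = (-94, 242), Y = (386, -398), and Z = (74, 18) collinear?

Yes

XY = (480, -640), XZ = (168, -224).
Checking proportionality: XZ = 7/20·XY, so the vectors are parallel and the points are collinear.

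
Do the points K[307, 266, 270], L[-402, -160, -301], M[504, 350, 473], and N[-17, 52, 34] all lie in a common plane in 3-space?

Yes

A normal to the plane through K, L, M is n = KL × KM = (-38514, 31440, 24366).
The plane has equation n·P = 3118062. For N: n·N = 3118062.
Equal, so N lies in the plane and all four are coplanar.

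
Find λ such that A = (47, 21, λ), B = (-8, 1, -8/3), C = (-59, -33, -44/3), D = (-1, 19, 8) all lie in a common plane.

Coplanarity ⇔ det[AB; AC; AD] = 0.
Expanding, this is linear in λ: (680)λ + (680) = 0.
So λ = -1.

-1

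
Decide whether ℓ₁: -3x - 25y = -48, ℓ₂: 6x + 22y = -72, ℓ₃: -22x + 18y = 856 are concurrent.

Lines aᵢx + bᵢy = cᵢ with pairwise distinct directions are concurrent exactly when det[aᵢ bᵢ cᵢ] = 0.
Here the determinant is 0.
It vanishes, so the lines are concurrent at (-34, 6).

Yes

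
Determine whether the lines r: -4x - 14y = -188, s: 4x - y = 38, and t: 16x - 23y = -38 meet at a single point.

Yes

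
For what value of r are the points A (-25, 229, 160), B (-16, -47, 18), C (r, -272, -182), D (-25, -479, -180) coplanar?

143/2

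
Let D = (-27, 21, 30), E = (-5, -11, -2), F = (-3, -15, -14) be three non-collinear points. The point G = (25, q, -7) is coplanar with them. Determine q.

-50

A normal to the plane is n = DE × DF = (256, 200, -24).
G lies in the plane iff n · DG = 0.
This gives (200)q + (10000) = 0, so q = -50.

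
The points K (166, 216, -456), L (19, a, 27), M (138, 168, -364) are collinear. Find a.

Collinearity requires KL × KM = 0; each component is linear in a.
The x-component gives (92)a + (3312) = 0, so a = -36.
The remaining components then also vanish.

-36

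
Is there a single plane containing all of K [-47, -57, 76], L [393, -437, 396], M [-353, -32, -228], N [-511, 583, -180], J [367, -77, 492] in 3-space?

Yes

The plane through K, L, M has normal n = KL × KM = (107520, 35840, -105280) and equation n·P = -15097600.
Checking the remaining points: n·N = -15097600, n·J = -15097600.
All equal -15097600, so all 5 points lie in one plane.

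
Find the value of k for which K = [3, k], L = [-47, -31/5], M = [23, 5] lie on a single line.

9/5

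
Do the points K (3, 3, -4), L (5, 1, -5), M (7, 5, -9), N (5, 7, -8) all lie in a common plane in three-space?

A normal to the plane through K, L, M is n = KL × KM = (12, 6, 12).
The plane has equation n·P = 6. For N: n·N = 6.
Equal, so N lies in the plane and all four are coplanar.

Yes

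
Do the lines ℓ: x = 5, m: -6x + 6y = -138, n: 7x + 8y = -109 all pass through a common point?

Yes

Intersecting ℓ and m: solving the 2×2 system gives (x, y) = (5, -18).
Substitute into n: (7)(5) + (8)(-18) = -109.
This equals -109, so (5, -18) lies on all three lines and they are concurrent.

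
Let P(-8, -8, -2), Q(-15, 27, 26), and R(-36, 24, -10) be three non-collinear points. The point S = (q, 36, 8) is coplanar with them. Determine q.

-33

A normal to the plane is n = PQ × PR = (-1176, -840, 756).
S lies in the plane iff n · PS = 0.
This gives (-1176)q + (-38808) = 0, so q = -33.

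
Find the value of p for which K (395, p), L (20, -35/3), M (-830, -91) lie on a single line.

70/3

The three points are collinear iff det[KL; KM] = 0.
This determinant is linear in p: (-850)p + (59500/3) = 0, so p = 70/3.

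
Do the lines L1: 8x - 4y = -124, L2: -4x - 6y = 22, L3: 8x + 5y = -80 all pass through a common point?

No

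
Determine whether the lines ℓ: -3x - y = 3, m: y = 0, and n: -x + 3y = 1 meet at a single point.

The three lines meet at one point iff the augmented coefficient matrix [aᵢ bᵢ cᵢ] has rank < 3, i.e. its determinant vanishes.
Here the determinant is 0.
It vanishes, so the lines are concurrent at (-1, 0).

Yes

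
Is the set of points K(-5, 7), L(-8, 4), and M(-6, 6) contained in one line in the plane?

Yes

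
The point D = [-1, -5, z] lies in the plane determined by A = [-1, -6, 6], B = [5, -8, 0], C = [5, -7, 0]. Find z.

6

The plane through A, B, C has equation 6x + 6z = 30.
Substituting D: (6)z + (-6) = 30, so z = 6.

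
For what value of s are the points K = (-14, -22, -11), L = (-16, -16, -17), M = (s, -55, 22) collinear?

-3

Direction KL = (-2, 6, -6). From the y-coordinate of M, the parameter along the line is τ = (-55 − (-22))/6 = -11/2.
Then s = (-14) + (-11/2)·(-2) = -3.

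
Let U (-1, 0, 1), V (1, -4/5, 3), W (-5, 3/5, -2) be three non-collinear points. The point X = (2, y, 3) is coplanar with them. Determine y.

A normal to the plane is n = UV × UW = (6/5, -2, -2).
X lies in the plane iff n · UX = 0.
This gives (-2)y + (-2/5) = 0, so y = -1/5.

-1/5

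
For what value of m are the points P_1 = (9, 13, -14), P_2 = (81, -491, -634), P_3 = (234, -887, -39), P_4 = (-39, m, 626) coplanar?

429

Normal to plane P_1P_2P_3: n = (-545400, -137700, 48600); plane equation n·P = -7379100.
Requiring n·P_4 = -7379100: (-137700)m + (51694200) = -7379100.
So m = 429.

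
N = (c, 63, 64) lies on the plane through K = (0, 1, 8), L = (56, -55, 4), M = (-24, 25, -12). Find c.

-62

The plane through K, L, M has equation 1216x + 1216y = 1216.
Substituting N: (1216)c + (76608) = 1216, so c = -62.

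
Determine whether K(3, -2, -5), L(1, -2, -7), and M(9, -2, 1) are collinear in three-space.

Yes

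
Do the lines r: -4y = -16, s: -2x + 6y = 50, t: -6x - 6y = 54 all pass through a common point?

Yes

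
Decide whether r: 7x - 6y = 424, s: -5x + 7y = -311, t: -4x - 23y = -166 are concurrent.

Intersecting r and s: solving the 2×2 system gives (x, y) = (58, -3).
Substitute into t: (-4)(58) + (-23)(-3) = -163.
But t requires -166 ≠ -163, so the three lines have no common point.

No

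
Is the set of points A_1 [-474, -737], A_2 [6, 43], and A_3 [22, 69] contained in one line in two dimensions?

A_1A_2 = (480, 780), A_1A_3 = (496, 806).
det[A_1A_2; A_1A_3] = (480)(806) − (780)(496) = 0.
The determinant is zero, so the points are collinear.

Yes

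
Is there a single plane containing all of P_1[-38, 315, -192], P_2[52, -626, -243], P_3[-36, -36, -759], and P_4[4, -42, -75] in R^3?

With P_1 as base: P_1P_2 = (90, -941, -51), P_1P_3 = (2, -351, -567), P_1P_4 = (42, -357, 117).
P_1P_3 × P_1P_4 = (-243486, -24048, 14028).
P_1P_2 · (P_1P_3 × P_1P_4) = 0.
The scalar triple product vanishes, so the four points are coplanar.

Yes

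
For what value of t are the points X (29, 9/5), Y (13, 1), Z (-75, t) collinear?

-17/5

The three points are collinear iff det[XY; XZ] = 0.
This determinant is linear in t: (-16)t + (-272/5) = 0, so t = -17/5.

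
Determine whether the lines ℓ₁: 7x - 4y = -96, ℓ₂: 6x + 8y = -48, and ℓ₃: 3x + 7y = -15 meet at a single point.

Intersecting ℓ₁ and ℓ₂: solving the 2×2 system gives (x, y) = (-12, 3).
Substitute into ℓ₃: (3)(-12) + (7)(3) = -15.
This equals -15, so (-12, 3) lies on all three lines and they are concurrent.

Yes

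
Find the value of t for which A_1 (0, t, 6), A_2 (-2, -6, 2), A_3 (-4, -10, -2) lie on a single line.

-2

Collinearity requires A_1A_2 × A_1A_3 = 0; each component is linear in t.
The x-component gives (4)t + (8) = 0, so t = -2.
The remaining components then also vanish.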